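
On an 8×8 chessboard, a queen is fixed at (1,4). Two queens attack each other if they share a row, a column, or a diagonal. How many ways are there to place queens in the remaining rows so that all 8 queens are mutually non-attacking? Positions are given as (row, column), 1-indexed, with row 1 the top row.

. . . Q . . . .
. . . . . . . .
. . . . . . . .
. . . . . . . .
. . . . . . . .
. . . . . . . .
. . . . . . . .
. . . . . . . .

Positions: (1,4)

18

Branch on row 2: col 1 → 2; col 2 → 6; col 6 → 3; col 7 → 4; col 8 → 3.
Sum: 2 + 6 + 3 + 4 + 3 = 18.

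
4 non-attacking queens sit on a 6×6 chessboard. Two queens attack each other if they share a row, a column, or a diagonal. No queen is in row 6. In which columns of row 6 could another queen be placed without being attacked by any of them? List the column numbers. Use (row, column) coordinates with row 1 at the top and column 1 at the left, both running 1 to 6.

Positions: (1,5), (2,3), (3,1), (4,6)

columns 2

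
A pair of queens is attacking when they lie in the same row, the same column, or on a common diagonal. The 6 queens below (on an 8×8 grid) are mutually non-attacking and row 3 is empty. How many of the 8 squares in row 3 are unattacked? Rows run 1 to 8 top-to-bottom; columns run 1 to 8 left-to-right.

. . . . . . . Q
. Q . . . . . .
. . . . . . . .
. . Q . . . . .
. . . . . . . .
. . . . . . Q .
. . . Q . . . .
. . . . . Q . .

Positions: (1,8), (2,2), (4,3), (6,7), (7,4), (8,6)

1

(1,8) attacks row 3 at column 8 and diagonals 6.
(2,2) attacks row 3 at column 2 and diagonals 1, 3.
(4,3) attacks row 3 at column 3 and diagonals 2, 4.
(6,7) attacks row 3 at column 7 and diagonals 4.
(7,4) attacks row 3 at column 4 and diagonals 8.
(8,6) attacks row 3 at column 6 and diagonals 1.
Attacked columns: {1, 2, 3, 4, 6, 7, 8}. Safe: {5}.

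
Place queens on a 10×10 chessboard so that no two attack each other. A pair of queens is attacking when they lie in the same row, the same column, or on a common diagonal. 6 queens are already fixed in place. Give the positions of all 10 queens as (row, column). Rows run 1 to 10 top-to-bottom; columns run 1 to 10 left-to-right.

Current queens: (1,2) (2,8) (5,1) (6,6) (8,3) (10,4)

Row 3: attacked by (1,2)→{2,4}; (2,8)→{7,8,9}; (5,1)→{1,3}; (6,6)→{3,6,9}; (8,3)→{3,8}; (10,4)→{4}. Safe: 5, 10. Place at column 5.
Row 4: attacked by (1,2)→{2,5}; (2,8)→{6,8,10}; (3,5)→{4,5,6}; (5,1)→{1,2}; (6,6)→{4,6,8}; (8,3)→{3,7}; (10,4)→{4,10}. Safe: 9. Place at column 9.
Row 7: attacked by (1,2)→{2,8}; (2,8)→{3,8}; (3,5)→{1,5,9}; (4,9)→{6,9}; (5,1)→{1,3}; (6,6)→{5,6,7}; (8,3)→{2,3,4}; (10,4)→{1,4,7}. Safe: 10. Place at column 10.
Row 9: attacked by (1,2)→{2,10}; (2,8)→{1,8}; (3,5)→{5}; (4,9)→{4,9}; (5,1)→{1,5}; (6,6)→{3,6,9}; (7,10)→{8,10}; (8,3)→{2,3,4}; (10,4)→{3,4,5}. Safe: 7. Place at column 7.
Columns [2, 8, 5, 9, 1, 6, 10, 3, 7, 4], r−c [-1, -6, -2, -5, 4, 0, -3, 5, 2, 6], r+c [3, 10, 8, 13, 6, 12, 17, 11, 16, 14] are all distinct, so no two queens attack.

(1,2) (2,8) (3,5) (4,9) (5,1) (6,6) (7,10) (8,3) (9,7) (10,4)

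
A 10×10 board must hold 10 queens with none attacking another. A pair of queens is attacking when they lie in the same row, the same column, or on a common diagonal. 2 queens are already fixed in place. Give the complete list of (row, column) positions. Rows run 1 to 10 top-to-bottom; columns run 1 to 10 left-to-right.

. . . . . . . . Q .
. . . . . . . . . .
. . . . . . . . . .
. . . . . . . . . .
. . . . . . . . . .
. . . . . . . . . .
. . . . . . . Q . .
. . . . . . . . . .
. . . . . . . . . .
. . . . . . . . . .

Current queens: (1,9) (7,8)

Row 2: attacked by (1,9)→{8,9,10}; (7,8)→{3,8}. Safe: 1, 2, 4, 5, 6, 7. Place at column 5.
Row 3: attacked by (1,9)→{7,9}; (2,5)→{4,5,6}; (7,8)→{4,8}. Safe: 1, 2, 3, 10. Place at column 2.
Row 4: attacked by (1,9)→{6,9}; (2,5)→{3,5,7}; (3,2)→{1,2,3}; (7,8)→{5,8}. Safe: 4, 10. Place at column 4.
Row 5: attacked by (1,9)→{5,9}; (2,5)→{2,5,8}; (3,2)→{2,4}; (4,4)→{3,4,5}; (7,8)→{6,8,10}. Safe: 1, 7. Place at column 1.
Row 6: attacked by (1,9)→{4,9}; (2,5)→{1,5,9}; (3,2)→{2,5}; (4,4)→{2,4,6}; (5,1)→{1,2}; (7,8)→{7,8,9}. Safe: 3, 10. Place at column 10.
Row 8: attacked by (1,9)→{2,9}; (2,5)→{5}; (3,2)→{2,7}; (4,4)→{4,8}; (5,1)→{1,4}; (6,10)→{8,10}; (7,8)→{7,8,9}. Safe: 3, 6. Place at column 6.
Row 9: attacked by (1,9)→{1,9}; (2,5)→{5}; (3,2)→{2,8}; (4,4)→{4,9}; (5,1)→{1,5}; (6,10)→{7,10}; (7,8)→{6,8,10}; (8,6)→{5,6,7}. Safe: 3. Place at column 3.
Row 10: attacked by (1,9)→{9}; (2,5)→{5}; (3,2)→{2,9}; (4,4)→{4,10}; (5,1)→{1,6}; (6,10)→{6,10}; (7,8)→{5,8}; (8,6)→{4,6,8}; (9,3)→{2,3,4}. Safe: 7. Place at column 7.
Columns [9, 5, 2, 4, 1, 10, 8, 6, 3, 7], r−c [-8, -3, 1, 0, 4, -4, -1, 2, 6, 3], r+c [10, 7, 5, 8, 6, 16, 15, 14, 12, 17] are all distinct, so no two queens attack.

(1,9) (2,5) (3,2) (4,4) (5,1) (6,10) (7,8) (8,6) (9,3) (10,7)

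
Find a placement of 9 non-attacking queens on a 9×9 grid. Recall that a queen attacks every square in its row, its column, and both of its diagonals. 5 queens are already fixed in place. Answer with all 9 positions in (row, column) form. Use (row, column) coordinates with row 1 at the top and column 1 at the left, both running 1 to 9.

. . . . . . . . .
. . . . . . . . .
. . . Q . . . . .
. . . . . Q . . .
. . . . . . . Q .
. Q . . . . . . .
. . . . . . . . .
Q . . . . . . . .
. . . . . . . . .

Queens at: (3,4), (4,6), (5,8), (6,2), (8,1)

Row 1: attacked by (3,4)→{2,4,6}; (4,6)→{3,6,9}; (5,8)→{4,8}; (6,2)→{2,7}; (8,1)→{1,8}. Safe: 5. Place at column 5.
Row 2: attacked by (1,5)→{4,5,6}; (3,4)→{3,4,5}; (4,6)→{4,6,8}; (5,8)→{5,8}; (6,2)→{2,6}; (8,1)→{1,7}. Safe: 9. Place at column 9.
Row 7: attacked by (1,5)→{5}; (2,9)→{4,9}; (3,4)→{4,8}; (4,6)→{3,6,9}; (5,8)→{6,8}; (6,2)→{1,2,3}; (8,1)→{1,2}. Safe: 7. Place at column 7.
Row 9: attacked by (1,5)→{5}; (2,9)→{2,9}; (3,4)→{4}; (4,6)→{1,6}; (5,8)→{4,8}; (6,2)→{2,5}; (7,7)→{5,7,9}; (8,1)→{1,2}. Safe: 3. Place at column 3.
Columns [5, 9, 4, 6, 8, 2, 7, 1, 3], r−c [-4, -7, -1, -2, -3, 4, 0, 7, 6], r+c [6, 11, 7, 10, 13, 8, 14, 9, 12] are all distinct, so no two queens attack.

(1,5) (2,9) (3,4) (4,6) (5,8) (6,2) (7,7) (8,1) (9,3)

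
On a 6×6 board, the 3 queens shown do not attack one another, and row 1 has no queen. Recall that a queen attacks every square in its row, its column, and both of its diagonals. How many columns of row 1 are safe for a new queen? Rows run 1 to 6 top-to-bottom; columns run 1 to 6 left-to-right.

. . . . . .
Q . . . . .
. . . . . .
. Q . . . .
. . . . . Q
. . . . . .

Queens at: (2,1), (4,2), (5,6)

2

(2,1) attacks row 1 at column 1 and diagonals 2.
(4,2) attacks row 1 at column 2 and diagonals 5.
(5,6) attacks row 1 at column 6 and diagonals 2.
Attacked columns: {1, 2, 5, 6}. Safe: {3, 4}.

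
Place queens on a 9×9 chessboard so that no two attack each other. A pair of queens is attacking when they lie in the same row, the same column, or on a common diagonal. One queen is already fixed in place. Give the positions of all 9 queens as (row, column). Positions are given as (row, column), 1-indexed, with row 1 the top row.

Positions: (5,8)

Row 1: attacked by (5,8)→{4,8}. Safe: 1, 2, 3, 5, 6, 7, 9. Place at column 5.
Row 2: attacked by (1,5)→{4,5,6}; (5,8)→{5,8}. Safe: 1, 2, 3, 7, 9. Place at column 3.
Row 3: attacked by (1,5)→{3,5,7}; (2,3)→{2,3,4}; (5,8)→{6,8}. Safe: 1, 9. Place at column 9.
Row 4: attacked by (1,5)→{2,5,8}; (2,3)→{1,3,5}; (3,9)→{8,9}; (5,8)→{7,8,9}. Safe: 4, 6. Place at column 6.
Row 6: attacked by (1,5)→{5}; (2,3)→{3,7}; (3,9)→{6,9}; (4,6)→{4,6,8}; (5,8)→{7,8,9}. Safe: 1, 2. Place at column 2.
Row 7: attacked by (1,5)→{5}; (2,3)→{3,8}; (3,9)→{5,9}; (4,6)→{3,6,9}; (5,8)→{6,8}; (6,2)→{1,2,3}. Safe: 4, 7. Place at column 4.
Row 8: attacked by (1,5)→{5}; (2,3)→{3,9}; (3,9)→{4,9}; (4,6)→{2,6}; (5,8)→{5,8}; (6,2)→{2,4}; (7,4)→{3,4,5}. Safe: 1, 7. Place at column 1.
Row 9: attacked by (1,5)→{5}; (2,3)→{3}; (3,9)→{3,9}; (4,6)→{1,6}; (5,8)→{4,8}; (6,2)→{2,5}; (7,4)→{2,4,6}; (8,1)→{1,2}. Safe: 7. Place at column 7.
Columns [5, 3, 9, 6, 8, 2, 4, 1, 7], r−c [-4, -1, -6, -2, -3, 4, 3, 7, 2], r+c [6, 5, 12, 10, 13, 8, 11, 9, 16] are all distinct, so no two queens attack.

(1,5) (2,3) (3,9) (4,6) (5,8) (6,2) (7,4) (8,1) (9,7)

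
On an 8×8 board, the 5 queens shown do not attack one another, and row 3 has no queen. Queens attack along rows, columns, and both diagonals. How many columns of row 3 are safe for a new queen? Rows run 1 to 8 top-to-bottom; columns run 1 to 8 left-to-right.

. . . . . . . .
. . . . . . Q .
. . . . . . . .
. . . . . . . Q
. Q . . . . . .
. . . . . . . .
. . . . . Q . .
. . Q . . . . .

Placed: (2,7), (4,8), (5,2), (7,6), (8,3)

2

(2,7) attacks row 3 at column 7 and diagonals 6, 8.
(4,8) attacks row 3 at column 8 and diagonals 7.
(5,2) attacks row 3 at column 2 and diagonals 4.
(7,6) attacks row 3 at column 6 and diagonals 2.
(8,3) attacks row 3 at column 3 and diagonals 8.
Attacked columns: {2, 3, 4, 6, 7, 8}. Safe: {1, 5}.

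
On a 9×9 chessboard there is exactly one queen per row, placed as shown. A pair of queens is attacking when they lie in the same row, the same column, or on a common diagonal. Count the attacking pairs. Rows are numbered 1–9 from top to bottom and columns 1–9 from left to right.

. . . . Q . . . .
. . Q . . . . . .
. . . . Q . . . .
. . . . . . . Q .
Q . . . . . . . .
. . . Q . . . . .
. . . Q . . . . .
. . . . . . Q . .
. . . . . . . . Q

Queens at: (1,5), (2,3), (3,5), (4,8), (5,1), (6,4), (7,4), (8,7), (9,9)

Same column: (1,5)–(3,5) (column 5); (6,4)–(7,4) (column 4).
Same diagonal: (1,5)–(4,8) (|1−4| = |5−8| = 3); (1,5)–(5,1) (|1−5| = |5−1| = 4).
Total attacking pairs: 4.

4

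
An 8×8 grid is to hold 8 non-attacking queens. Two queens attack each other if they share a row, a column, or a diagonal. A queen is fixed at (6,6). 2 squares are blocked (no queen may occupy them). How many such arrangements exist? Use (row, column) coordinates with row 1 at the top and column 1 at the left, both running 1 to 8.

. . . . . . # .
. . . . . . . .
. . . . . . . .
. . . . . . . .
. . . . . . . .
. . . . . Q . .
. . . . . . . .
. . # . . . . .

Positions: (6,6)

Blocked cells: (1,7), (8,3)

4

Branch on row 1: col 2 → 0; col 3 → 1; col 4 → 1; col 5 → 2; col 8 → 0.
Sum: 0 + 1 + 1 + 2 + 0 = 4.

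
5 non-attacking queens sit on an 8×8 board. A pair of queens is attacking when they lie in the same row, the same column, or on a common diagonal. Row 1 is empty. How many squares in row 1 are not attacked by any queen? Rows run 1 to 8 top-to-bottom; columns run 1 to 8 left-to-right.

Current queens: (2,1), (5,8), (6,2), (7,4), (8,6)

2

(2,1) attacks row 1 at column 1 and diagonals 2.
(5,8) attacks row 1 at column 8 and diagonals 4.
(6,2) attacks row 1 at column 2 and diagonals 7.
(7,4) attacks row 1 at column 4.
(8,6) attacks row 1 at column 6.
Attacked columns: {1, 2, 4, 6, 7, 8}. Safe: {3, 5}.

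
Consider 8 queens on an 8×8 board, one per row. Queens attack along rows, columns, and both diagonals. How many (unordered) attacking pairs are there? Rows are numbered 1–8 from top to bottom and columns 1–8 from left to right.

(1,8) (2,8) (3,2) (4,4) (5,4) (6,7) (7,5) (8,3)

4

Same column: (1,8)–(2,8) (column 8); (4,4)–(5,4) (column 4).
Same diagonal: (1,8)–(5,4) (|1−5| = |8−4| = 4); (3,2)–(5,4) (|3−5| = |2−4| = 2).
Total attacking pairs: 4.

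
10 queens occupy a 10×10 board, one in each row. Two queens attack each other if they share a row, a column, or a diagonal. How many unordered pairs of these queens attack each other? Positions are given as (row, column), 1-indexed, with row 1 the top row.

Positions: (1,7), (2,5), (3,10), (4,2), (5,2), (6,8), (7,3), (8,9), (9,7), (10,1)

4

Same column: (1,7)–(9,7) (column 7); (4,2)–(5,2) (column 2).
Same diagonal: (2,5)–(5,2) (|2−5| = |5−2| = 3); (4,2)–(9,7) (|4−9| = |2−7| = 5).
Total attacking pairs: 4.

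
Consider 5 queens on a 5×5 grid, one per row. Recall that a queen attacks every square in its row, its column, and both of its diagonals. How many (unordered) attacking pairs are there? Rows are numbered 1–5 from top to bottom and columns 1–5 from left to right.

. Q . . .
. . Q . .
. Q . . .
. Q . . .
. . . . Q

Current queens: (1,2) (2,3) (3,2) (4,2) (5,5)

5

Same column: (1,2)–(3,2) (column 2); (1,2)–(4,2) (column 2); (3,2)–(4,2) (column 2).
Same diagonal: (1,2)–(2,3) (|1−2| = |2−3| = 1); (2,3)–(3,2) (|2−3| = |3−2| = 1).
Total attacking pairs: 5.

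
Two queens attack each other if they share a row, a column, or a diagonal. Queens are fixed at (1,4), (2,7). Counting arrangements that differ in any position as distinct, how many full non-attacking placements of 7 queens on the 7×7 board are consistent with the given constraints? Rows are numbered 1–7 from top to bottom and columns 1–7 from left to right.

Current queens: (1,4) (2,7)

Branch on row 3: col 1 → 0; col 3 → 1; col 5 → 1.
Sum: 0 + 1 + 1 = 2.

2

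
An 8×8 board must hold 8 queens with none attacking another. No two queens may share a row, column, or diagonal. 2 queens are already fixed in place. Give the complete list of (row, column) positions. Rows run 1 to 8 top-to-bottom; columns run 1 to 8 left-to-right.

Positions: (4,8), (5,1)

(1,2) (2,7) (3,5) (4,8) (5,1) (6,4) (7,6) (8,3)

Row 1: attacked by (4,8)→{5,8}; (5,1)→{1,5}. Safe: 2, 3, 4, 6, 7. Place at column 2.
Row 2: attacked by (1,2)→{1,2,3}; (4,8)→{6,8}; (5,1)→{1,4}. Safe: 5, 7. Place at column 7.
Row 3: attacked by (1,2)→{2,4}; (2,7)→{6,7,8}; (4,8)→{7,8}; (5,1)→{1,3}. Safe: 5. Place at column 5.
Row 6: attacked by (1,2)→{2,7}; (2,7)→{3,7}; (3,5)→{2,5,8}; (4,8)→{6,8}; (5,1)→{1,2}. Safe: 4. Place at column 4.
Row 7: attacked by (1,2)→{2,8}; (2,7)→{2,7}; (3,5)→{1,5}; (4,8)→{5,8}; (5,1)→{1,3}; (6,4)→{3,4,5}. Safe: 6. Place at column 6.
Row 8: attacked by (1,2)→{2}; (2,7)→{1,7}; (3,5)→{5}; (4,8)→{4,8}; (5,1)→{1,4}; (6,4)→{2,4,6}; (7,6)→{5,6,7}. Safe: 3. Place at column 3.
Columns [2, 7, 5, 8, 1, 4, 6, 3], r−c [-1, -5, -2, -4, 4, 2, 1, 5], r+c [3, 9, 8, 12, 6, 10, 13, 11] are all distinct, so no two queens attack.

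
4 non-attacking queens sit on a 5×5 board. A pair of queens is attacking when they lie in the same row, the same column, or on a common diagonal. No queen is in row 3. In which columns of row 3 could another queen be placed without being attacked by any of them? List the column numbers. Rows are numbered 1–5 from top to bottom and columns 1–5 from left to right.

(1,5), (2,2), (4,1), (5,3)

(1,5) attacks row 3 at column 5 and diagonals 3.
(2,2) attacks row 3 at column 2 and diagonals 1, 3.
(4,1) attacks row 3 at column 1 and diagonals 2.
(5,3) attacks row 3 at column 3 and diagonals 1, 5.
Attacked columns: {1, 2, 3, 5}. Safe: {4}.

columns 4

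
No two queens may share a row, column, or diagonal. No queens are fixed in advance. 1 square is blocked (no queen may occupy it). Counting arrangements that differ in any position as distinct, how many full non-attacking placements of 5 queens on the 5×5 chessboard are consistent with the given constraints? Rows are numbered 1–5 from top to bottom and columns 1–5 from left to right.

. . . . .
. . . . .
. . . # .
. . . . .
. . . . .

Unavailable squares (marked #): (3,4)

8

Branch on row 1: col 1 → 2; col 2 → 2; col 3 → 1; col 4 → 2; col 5 → 1.
Sum: 2 + 2 + 1 + 2 + 1 = 8.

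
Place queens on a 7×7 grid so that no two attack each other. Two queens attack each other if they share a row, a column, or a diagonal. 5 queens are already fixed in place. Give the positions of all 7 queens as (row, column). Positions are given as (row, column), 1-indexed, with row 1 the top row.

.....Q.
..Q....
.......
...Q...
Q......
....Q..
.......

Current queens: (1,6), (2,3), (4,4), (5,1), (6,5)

(1,6) (2,3) (3,7) (4,4) (5,1) (6,5) (7,2)

Row 3: attacked by (1,6)→{4,6}; (2,3)→{2,3,4}; (4,4)→{3,4,5}; (5,1)→{1,3}; (6,5)→{2,5}. Safe: 7. Place at column 7.
Row 7: attacked by (1,6)→{6}; (2,3)→{3}; (3,7)→{3,7}; (4,4)→{1,4,7}; (5,1)→{1,3}; (6,5)→{4,5,6}. Safe: 2. Place at column 2.
Columns [6, 3, 7, 4, 1, 5, 2], r−c [-5, -1, -4, 0, 4, 1, 5], r+c [7, 5, 10, 8, 6, 11, 9] are all distinct, so no two queens attack.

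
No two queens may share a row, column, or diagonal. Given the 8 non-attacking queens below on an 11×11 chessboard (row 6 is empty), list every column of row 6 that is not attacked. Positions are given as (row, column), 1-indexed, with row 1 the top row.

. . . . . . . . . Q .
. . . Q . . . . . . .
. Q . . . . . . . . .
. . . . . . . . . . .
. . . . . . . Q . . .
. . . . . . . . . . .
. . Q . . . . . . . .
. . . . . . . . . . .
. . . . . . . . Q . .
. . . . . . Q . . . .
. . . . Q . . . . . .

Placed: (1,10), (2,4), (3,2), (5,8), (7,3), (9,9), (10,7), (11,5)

columns 1

(1,10) attacks row 6 at column 10 and diagonals 5.
(2,4) attacks row 6 at column 4 and diagonals 8.
(3,2) attacks row 6 at column 2 and diagonals 5.
(5,8) attacks row 6 at column 8 and diagonals 7, 9.
(7,3) attacks row 6 at column 3 and diagonals 2, 4.
(9,9) attacks row 6 at column 9 and diagonals 6.
(10,7) attacks row 6 at column 7 and diagonals 3, 11.
(11,5) attacks row 6 at column 5 and diagonals 10.
Attacked columns: {2, 3, 4, 5, 6, 7, 8, 9, 10, 11}. Safe: {1}.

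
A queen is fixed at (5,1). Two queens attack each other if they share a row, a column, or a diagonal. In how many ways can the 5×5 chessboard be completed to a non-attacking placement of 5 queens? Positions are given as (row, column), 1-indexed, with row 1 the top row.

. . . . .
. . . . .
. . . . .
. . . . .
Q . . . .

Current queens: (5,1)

2

Branch on row 1: col 2 → 0; col 3 → 1; col 4 → 1.
Sum: 0 + 1 + 1 = 2.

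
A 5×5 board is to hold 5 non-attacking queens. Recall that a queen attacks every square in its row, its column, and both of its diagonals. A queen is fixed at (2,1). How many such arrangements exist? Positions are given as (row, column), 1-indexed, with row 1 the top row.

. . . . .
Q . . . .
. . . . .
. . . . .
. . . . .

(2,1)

2

Branch on row 1: col 3 → 1; col 4 → 1; col 5 → 0.
Sum: 1 + 1 + 0 = 2.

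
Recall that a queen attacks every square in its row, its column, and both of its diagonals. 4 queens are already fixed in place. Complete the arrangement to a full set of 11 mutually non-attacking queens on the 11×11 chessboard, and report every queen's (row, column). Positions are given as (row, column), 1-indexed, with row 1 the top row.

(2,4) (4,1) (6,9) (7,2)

(1,11) (2,4) (3,7) (4,1) (5,6) (6,9) (7,2) (8,8) (9,5) (10,3) (11,10)

Row 1: attacked by (2,4)→{3,4,5}; (4,1)→{1,4}; (6,9)→{4,9}; (7,2)→{2,8}. Safe: 6, 7, 10, 11. Place at column 11.
Row 3: attacked by (1,11)→{9,11}; (2,4)→{3,4,5}; (4,1)→{1,2}; (6,9)→{6,9}; (7,2)→{2,6}. Safe: 7, 8, 10. Place at column 7.
Row 5: attacked by (1,11)→{7,11}; (2,4)→{1,4,7}; (3,7)→{5,7,9}; (4,1)→{1,2}; (6,9)→{8,9,10}; (7,2)→{2,4}. Safe: 3, 6. Place at column 6.
Row 8: attacked by (1,11)→{4,11}; (2,4)→{4,10}; (3,7)→{2,7}; (4,1)→{1,5}; (5,6)→{3,6,9}; (6,9)→{7,9,11}; (7,2)→{1,2,3}. Safe: 8. Place at column 8.
Row 9: attacked by (1,11)→{3,11}; (2,4)→{4,11}; (3,7)→{1,7}; (4,1)→{1,6}; (5,6)→{2,6,10}; (6,9)→{6,9}; (7,2)→{2,4}; (8,8)→{7,8,9}. Safe: 5. Place at column 5.
Row 10: attacked by (1,11)→{2,11}; (2,4)→{4}; (3,7)→{7}; (4,1)→{1,7}; (5,6)→{1,6,11}; (6,9)→{5,9}; (7,2)→{2,5}; (8,8)→{6,8,10}; (9,5)→{4,5,6}. Safe: 3. Place at column 3.
Row 11: attacked by (1,11)→{1,11}; (2,4)→{4}; (3,7)→{7}; (4,1)→{1,8}; (5,6)→{6}; (6,9)→{4,9}; (7,2)→{2,6}; (8,8)→{5,8,11}; (9,5)→{3,5,7}; (10,3)→{2,3,4}. Safe: 10. Place at column 10.
Columns [11, 4, 7, 1, 6, 9, 2, 8, 5, 3, 10], r−c [-10, -2, -4, 3, -1, -3, 5, 0, 4, 7, 1], r+c [12, 6, 10, 5, 11, 15, 9, 16, 14, 13, 21] are all distinct, so no two queens attack.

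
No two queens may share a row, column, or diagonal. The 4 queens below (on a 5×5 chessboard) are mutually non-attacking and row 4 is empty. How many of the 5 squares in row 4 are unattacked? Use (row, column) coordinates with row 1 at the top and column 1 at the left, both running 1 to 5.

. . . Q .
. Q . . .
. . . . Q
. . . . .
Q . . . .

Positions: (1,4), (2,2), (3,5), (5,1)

1

(1,4) attacks row 4 at column 4 and diagonals 1.
(2,2) attacks row 4 at column 2 and diagonals 4.
(3,5) attacks row 4 at column 5 and diagonals 4.
(5,1) attacks row 4 at column 1 and diagonals 2.
Attacked columns: {1, 2, 4, 5}. Safe: {3}.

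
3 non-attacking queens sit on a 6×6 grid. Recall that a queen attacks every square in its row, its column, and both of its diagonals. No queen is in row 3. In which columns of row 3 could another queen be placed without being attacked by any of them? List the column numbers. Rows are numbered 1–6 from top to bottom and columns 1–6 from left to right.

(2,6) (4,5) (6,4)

columns 2, 3

(2,6) attacks row 3 at column 6 and diagonals 5.
(4,5) attacks row 3 at column 5 and diagonals 4, 6.
(6,4) attacks row 3 at column 4 and diagonals 1.
Attacked columns: {1, 4, 5, 6}. Safe: {2, 3}.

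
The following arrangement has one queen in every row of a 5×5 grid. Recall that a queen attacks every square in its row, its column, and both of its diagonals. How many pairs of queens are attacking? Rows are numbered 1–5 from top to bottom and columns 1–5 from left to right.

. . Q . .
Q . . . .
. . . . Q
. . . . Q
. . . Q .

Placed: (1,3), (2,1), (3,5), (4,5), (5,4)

Same column: (3,5)–(4,5) (column 5).
Same diagonal: (1,3)–(3,5) (|1−3| = |3−5| = 2); (2,1)–(5,4) (|2−5| = |1−4| = 3); (4,5)–(5,4) (|4−5| = |5−4| = 1).
Total attacking pairs: 4.

4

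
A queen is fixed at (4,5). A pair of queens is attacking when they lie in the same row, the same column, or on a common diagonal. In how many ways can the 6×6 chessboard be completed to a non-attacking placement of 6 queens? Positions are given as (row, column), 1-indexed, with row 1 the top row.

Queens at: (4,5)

Branch on row 1: col 1 → 0; col 3 → 1; col 4 → 0; col 6 → 0.
Sum: 0 + 1 + 0 + 0 = 1.

1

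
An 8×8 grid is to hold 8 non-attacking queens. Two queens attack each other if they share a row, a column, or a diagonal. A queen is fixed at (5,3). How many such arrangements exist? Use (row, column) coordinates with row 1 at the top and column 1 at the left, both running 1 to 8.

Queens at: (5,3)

12

Branch on row 1: col 1 → 1; col 2 → 3; col 4 → 0; col 5 → 6; col 6 → 2; col 8 → 0.
Sum: 1 + 3 + 0 + 6 + 2 + 0 = 12.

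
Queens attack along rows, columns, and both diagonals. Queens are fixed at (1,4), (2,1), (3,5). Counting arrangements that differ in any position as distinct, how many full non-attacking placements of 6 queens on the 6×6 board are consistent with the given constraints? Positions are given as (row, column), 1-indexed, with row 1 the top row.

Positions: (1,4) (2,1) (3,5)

1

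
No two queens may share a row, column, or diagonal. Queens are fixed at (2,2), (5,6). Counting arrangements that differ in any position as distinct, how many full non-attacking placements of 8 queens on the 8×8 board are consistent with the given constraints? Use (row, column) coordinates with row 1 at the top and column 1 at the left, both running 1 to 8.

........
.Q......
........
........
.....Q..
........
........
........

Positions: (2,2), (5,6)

3

Branch on row 1: col 4 → 3; col 5 → 0; col 7 → 0; col 8 → 0.
Sum: 3 + 0 + 0 + 0 = 3.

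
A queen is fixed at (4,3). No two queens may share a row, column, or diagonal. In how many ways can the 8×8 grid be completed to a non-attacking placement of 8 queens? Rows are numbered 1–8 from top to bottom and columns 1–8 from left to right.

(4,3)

Branch on row 1: col 1 → 1; col 2 → 1; col 4 → 6; col 5 → 1; col 7 → 1; col 8 → 2.
Sum: 1 + 1 + 6 + 1 + 1 + 2 = 12.

12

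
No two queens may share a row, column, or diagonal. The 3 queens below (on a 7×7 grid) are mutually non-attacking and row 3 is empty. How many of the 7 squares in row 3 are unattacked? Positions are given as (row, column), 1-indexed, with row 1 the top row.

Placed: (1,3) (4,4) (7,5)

3

(1,3) attacks row 3 at column 3 and diagonals 1, 5.
(4,4) attacks row 3 at column 4 and diagonals 3, 5.
(7,5) attacks row 3 at column 5 and diagonals 1.
Attacked columns: {1, 3, 4, 5}. Safe: {2, 6, 7}.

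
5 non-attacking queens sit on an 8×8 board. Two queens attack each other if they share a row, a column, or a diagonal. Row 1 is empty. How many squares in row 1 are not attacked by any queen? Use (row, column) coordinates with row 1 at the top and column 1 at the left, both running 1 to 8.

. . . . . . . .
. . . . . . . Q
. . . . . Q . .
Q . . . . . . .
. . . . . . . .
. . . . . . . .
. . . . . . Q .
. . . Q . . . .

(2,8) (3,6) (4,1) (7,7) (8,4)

3

(2,8) attacks row 1 at column 8 and diagonals 7.
(3,6) attacks row 1 at column 6 and diagonals 4, 8.
(4,1) attacks row 1 at column 1 and diagonals 4.
(7,7) attacks row 1 at column 7 and diagonals 1.
(8,4) attacks row 1 at column 4.
Attacked columns: {1, 4, 6, 7, 8}. Safe: {2, 3, 5}.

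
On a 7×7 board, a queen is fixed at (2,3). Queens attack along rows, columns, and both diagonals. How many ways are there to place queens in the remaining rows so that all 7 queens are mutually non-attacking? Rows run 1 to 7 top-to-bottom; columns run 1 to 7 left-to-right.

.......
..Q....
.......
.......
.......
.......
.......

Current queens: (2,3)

Branch on row 1: col 1 → 1; col 5 → 1; col 6 → 3; col 7 → 1.
Sum: 1 + 1 + 3 + 1 = 6.

6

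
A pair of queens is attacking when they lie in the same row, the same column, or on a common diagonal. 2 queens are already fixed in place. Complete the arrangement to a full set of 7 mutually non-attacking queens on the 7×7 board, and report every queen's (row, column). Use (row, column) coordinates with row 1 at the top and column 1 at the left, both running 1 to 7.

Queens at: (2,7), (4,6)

(1,4) (2,7) (3,3) (4,6) (5,2) (6,5) (7,1)

Row 1: attacked by (2,7)→{6,7}; (4,6)→{3,6}. Safe: 1, 2, 4, 5. Place at column 4.
Row 3: attacked by (1,4)→{2,4,6}; (2,7)→{6,7}; (4,6)→{5,6,7}. Safe: 1, 3. Place at column 3.
Row 5: attacked by (1,4)→{4}; (2,7)→{4,7}; (3,3)→{1,3,5}; (4,6)→{5,6,7}. Safe: 2. Place at column 2.
Row 6: attacked by (1,4)→{4}; (2,7)→{3,7}; (3,3)→{3,6}; (4,6)→{4,6}; (5,2)→{1,2,3}. Safe: 5. Place at column 5.
Row 7: attacked by (1,4)→{4}; (2,7)→{2,7}; (3,3)→{3,7}; (4,6)→{3,6}; (5,2)→{2,4}; (6,5)→{4,5,6}. Safe: 1. Place at column 1.
Columns [4, 7, 3, 6, 2, 5, 1], r−c [-3, -5, 0, -2, 3, 1, 6], r+c [5, 9, 6, 10, 7, 11, 8] are all distinct, so no two queens attack.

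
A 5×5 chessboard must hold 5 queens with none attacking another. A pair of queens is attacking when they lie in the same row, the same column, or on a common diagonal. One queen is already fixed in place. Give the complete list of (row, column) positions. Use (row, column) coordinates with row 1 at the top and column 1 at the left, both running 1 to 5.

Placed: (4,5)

Row 1: attacked by (4,5)→{2,5}. Safe: 1, 3, 4. Place at column 1.
Row 2: attacked by (1,1)→{1,2}; (4,5)→{3,5}. Safe: 4. Place at column 4.
Row 3: attacked by (1,1)→{1,3}; (2,4)→{3,4,5}; (4,5)→{4,5}. Safe: 2. Place at column 2.
Row 5: attacked by (1,1)→{1,5}; (2,4)→{1,4}; (3,2)→{2,4}; (4,5)→{4,5}. Safe: 3. Place at column 3.
Columns [1, 4, 2, 5, 3], r−c [0, -2, 1, -1, 2], r+c [2, 6, 5, 9, 8] are all distinct, so no two queens attack.

(1,1) (2,4) (3,2) (4,5) (5,3)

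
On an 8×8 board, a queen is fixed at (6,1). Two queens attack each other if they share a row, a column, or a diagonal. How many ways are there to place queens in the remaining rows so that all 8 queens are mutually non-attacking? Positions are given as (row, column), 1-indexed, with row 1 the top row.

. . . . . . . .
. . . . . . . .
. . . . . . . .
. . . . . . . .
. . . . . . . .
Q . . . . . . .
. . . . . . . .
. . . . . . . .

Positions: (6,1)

Branch on row 1: col 2 → 1; col 3 → 4; col 4 → 4; col 5 → 4; col 7 → 3; col 8 → 0.
Sum: 1 + 4 + 4 + 4 + 3 + 0 = 16.

16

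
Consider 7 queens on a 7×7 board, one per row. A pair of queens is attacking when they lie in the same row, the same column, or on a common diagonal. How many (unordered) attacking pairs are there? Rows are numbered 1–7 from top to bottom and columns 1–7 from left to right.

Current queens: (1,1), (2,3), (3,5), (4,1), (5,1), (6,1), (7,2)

Same column: (1,1)–(4,1) (column 1); (1,1)–(5,1) (column 1); (1,1)–(6,1) (column 1); (4,1)–(5,1) (column 1); (4,1)–(6,1) (column 1); (5,1)–(6,1) (column 1).
Same diagonal: (2,3)–(4,1) (|2−4| = |3−1| = 2); (6,1)–(7,2) (|6−7| = |1−2| = 1).
Total attacking pairs: 8.

8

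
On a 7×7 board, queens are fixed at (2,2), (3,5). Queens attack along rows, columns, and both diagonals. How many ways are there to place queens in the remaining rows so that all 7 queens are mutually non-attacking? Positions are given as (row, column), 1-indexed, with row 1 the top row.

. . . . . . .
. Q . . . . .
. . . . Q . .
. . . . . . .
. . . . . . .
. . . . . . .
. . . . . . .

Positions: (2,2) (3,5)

1

Branch on row 1: col 4 → 0; col 6 → 1.
Sum: 0 + 1 = 1.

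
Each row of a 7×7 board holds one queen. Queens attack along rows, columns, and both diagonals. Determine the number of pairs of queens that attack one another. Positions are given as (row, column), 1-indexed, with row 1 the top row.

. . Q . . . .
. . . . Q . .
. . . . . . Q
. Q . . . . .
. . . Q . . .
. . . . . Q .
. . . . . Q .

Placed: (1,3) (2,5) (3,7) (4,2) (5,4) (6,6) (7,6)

Same column: (6,6)–(7,6) (column 6).
Same diagonal: (5,4)–(7,6) (|5−7| = |4−6| = 2).
Total attacking pairs: 2.

2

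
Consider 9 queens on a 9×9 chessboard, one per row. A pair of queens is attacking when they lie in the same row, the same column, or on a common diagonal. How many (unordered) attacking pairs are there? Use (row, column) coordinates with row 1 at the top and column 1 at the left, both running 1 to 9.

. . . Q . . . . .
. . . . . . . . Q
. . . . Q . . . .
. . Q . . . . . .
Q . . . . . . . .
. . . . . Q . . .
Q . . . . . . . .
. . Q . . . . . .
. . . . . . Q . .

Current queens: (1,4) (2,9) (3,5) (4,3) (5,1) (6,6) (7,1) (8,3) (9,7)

4

Same column: (4,3)–(8,3) (column 3); (5,1)–(7,1) (column 1).
Same diagonal: (2,9)–(8,3) (|2−8| = |9−3| = 6); (3,5)–(7,1) (|3−7| = |5−1| = 4).
Total attacking pairs: 4.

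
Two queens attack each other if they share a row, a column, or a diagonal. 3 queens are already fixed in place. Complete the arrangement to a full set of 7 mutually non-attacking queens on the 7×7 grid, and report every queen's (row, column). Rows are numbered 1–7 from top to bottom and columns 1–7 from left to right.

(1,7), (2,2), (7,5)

(1,7) (2,2) (3,4) (4,6) (5,1) (6,3) (7,5)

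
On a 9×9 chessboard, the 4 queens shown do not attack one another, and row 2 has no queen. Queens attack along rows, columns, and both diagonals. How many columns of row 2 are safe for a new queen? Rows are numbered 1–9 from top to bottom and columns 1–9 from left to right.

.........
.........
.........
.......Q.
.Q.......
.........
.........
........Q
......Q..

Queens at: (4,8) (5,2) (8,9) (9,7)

2

(4,8) attacks row 2 at column 8 and diagonals 6.
(5,2) attacks row 2 at column 2 and diagonals 5.
(8,9) attacks row 2 at column 9 and diagonals 3.
(9,7) attacks row 2 at column 7.
Attacked columns: {2, 3, 5, 6, 7, 8, 9}. Safe: {1, 4}.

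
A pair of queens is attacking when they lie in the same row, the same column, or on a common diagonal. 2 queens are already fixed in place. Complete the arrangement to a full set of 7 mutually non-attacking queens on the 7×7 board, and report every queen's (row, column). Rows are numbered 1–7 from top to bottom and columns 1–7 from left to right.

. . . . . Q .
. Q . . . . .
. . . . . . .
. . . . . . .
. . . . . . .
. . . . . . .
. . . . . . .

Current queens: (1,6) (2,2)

Row 3: attacked by (1,6)→{4,6}; (2,2)→{1,2,3}. Safe: 5, 7. Place at column 5.
Row 4: attacked by (1,6)→{3,6}; (2,2)→{2,4}; (3,5)→{4,5,6}. Safe: 1, 7. Place at column 1.
Row 5: attacked by (1,6)→{2,6}; (2,2)→{2,5}; (3,5)→{3,5,7}; (4,1)→{1,2}. Safe: 4. Place at column 4.
Row 6: attacked by (1,6)→{1,6}; (2,2)→{2,6}; (3,5)→{2,5}; (4,1)→{1,3}; (5,4)→{3,4,5}. Safe: 7. Place at column 7.
Row 7: attacked by (1,6)→{6}; (2,2)→{2,7}; (3,5)→{1,5}; (4,1)→{1,4}; (5,4)→{2,4,6}; (6,7)→{6,7}. Safe: 3. Place at column 3.
Columns [6, 2, 5, 1, 4, 7, 3], r−c [-5, 0, -2, 3, 1, -1, 4], r+c [7, 4, 8, 5, 9, 13, 10] are all distinct, so no two queens attack.

(1,6) (2,2) (3,5) (4,1) (5,4) (6,7) (7,3)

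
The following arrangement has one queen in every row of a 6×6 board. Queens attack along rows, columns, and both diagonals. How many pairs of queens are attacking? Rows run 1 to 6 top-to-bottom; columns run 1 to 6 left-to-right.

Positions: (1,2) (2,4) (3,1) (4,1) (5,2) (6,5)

Same column: (1,2)–(5,2) (column 2); (3,1)–(4,1) (column 1).
Same diagonal: (4,1)–(5,2) (|4−5| = |1−2| = 1).
Total attacking pairs: 3.

3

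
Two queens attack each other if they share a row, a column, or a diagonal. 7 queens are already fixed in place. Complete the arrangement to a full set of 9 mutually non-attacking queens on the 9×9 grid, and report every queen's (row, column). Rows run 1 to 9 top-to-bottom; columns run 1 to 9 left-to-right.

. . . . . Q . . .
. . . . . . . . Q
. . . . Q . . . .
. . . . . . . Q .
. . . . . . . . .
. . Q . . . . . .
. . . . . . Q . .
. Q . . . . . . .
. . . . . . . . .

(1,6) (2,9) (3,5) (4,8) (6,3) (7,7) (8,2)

(1,6) (2,9) (3,5) (4,8) (5,1) (6,3) (7,7) (8,2) (9,4)

Row 5: attacked by (1,6)→{2,6}; (2,9)→{6,9}; (3,5)→{3,5,7}; (4,8)→{7,8,9}; (6,3)→{2,3,4}; (7,7)→{5,7,9}; (8,2)→{2,5}. Safe: 1. Place at column 1.
Row 9: attacked by (1,6)→{6}; (2,9)→{2,9}; (3,5)→{5}; (4,8)→{3,8}; (5,1)→{1,5}; (6,3)→{3,6}; (7,7)→{5,7,9}; (8,2)→{1,2,3}. Safe: 4. Place at column 4.
Columns [6, 9, 5, 8, 1, 3, 7, 2, 4], r−c [-5, -7, -2, -4, 4, 3, 0, 6, 5], r+c [7, 11, 8, 12, 6, 9, 14, 10, 13] are all distinct, so no two queens attack.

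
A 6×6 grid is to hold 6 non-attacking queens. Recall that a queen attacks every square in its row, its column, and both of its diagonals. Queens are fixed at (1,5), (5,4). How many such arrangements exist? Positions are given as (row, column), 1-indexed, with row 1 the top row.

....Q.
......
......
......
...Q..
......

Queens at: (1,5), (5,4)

1

Branch on row 2: col 2 → 0; col 3 → 1.
Sum: 0 + 1 = 1.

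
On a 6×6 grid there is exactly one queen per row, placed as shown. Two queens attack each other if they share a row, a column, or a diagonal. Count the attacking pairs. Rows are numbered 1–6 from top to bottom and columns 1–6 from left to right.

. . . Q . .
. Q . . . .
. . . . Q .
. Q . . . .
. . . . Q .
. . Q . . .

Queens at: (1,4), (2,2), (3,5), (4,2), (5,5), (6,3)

Same column: (2,2)–(4,2) (column 2); (3,5)–(5,5) (column 5).
Same diagonal: (2,2)–(5,5) (|2−5| = |2−5| = 3).
Total attacking pairs: 3.

3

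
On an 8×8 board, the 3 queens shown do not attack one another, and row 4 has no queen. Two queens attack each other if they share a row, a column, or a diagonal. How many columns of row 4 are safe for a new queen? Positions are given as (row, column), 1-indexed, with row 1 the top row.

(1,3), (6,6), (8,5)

(1,3) attacks row 4 at column 3 and diagonals 6.
(6,6) attacks row 4 at column 6 and diagonals 4, 8.
(8,5) attacks row 4 at column 5 and diagonals 1.
Attacked columns: {1, 3, 4, 5, 6, 8}. Safe: {2, 7}.

2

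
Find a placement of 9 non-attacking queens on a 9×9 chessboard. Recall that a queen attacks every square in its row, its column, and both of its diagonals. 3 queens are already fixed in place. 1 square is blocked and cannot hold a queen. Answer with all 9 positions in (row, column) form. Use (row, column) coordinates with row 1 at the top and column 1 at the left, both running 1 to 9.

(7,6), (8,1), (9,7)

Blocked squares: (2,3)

(1,3) (2,9) (3,4) (4,8) (5,5) (6,2) (7,6) (8,1) (9,7)

Row 1: attacked by (7,6)→{6}; (8,1)→{1,8}; (9,7)→{7}. Safe: 2, 3, 4, 5, 9. Place at column 3.
Row 2: attacked by (1,3)→{2,3,4}; (7,6)→{1,6}; (8,1)→{1,7}; (9,7)→{7}. Blocked: 3. Safe: 5, 8, 9. Place at column 9.
Row 3: attacked by (1,3)→{1,3,5}; (2,9)→{8,9}; (7,6)→{2,6}; (8,1)→{1,6}; (9,7)→{1,7}. Safe: 4. Place at column 4.
Row 4: attacked by (1,3)→{3,6}; (2,9)→{7,9}; (3,4)→{3,4,5}; (7,6)→{3,6,9}; (8,1)→{1,5}; (9,7)→{2,7}. Safe: 8. Place at column 8.
Row 5: attacked by (1,3)→{3,7}; (2,9)→{6,9}; (3,4)→{2,4,6}; (4,8)→{7,8,9}; (7,6)→{4,6,8}; (8,1)→{1,4}; (9,7)→{3,7}. Safe: 5. Place at column 5.
Row 6: attacked by (1,3)→{3,8}; (2,9)→{5,9}; (3,4)→{1,4,7}; (4,8)→{6,8}; (5,5)→{4,5,6}; (7,6)→{5,6,7}; (8,1)→{1,3}; (9,7)→{4,7}. Safe: 2. Place at column 2.
Columns [3, 9, 4, 8, 5, 2, 6, 1, 7], r−c [-2, -7, -1, -4, 0, 4, 1, 7, 2], r+c [4, 11, 7, 12, 10, 8, 13, 9, 16] are all distinct, so no two queens attack.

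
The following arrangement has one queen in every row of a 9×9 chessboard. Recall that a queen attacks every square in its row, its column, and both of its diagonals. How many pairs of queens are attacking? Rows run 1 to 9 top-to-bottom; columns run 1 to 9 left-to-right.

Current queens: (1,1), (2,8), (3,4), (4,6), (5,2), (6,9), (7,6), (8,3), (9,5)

Same column: (4,6)–(7,6) (column 6).
Same diagonal: (2,8)–(4,6) (|2−4| = |8−6| = 2); (3,4)–(5,2) (|3−5| = |4−2| = 2).
Total attacking pairs: 3.

3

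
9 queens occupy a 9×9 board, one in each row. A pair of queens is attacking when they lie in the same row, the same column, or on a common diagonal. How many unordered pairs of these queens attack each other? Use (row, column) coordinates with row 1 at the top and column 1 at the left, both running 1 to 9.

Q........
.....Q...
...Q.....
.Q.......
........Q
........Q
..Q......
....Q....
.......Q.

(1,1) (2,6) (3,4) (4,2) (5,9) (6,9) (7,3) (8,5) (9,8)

2

Same column: (5,9)–(6,9) (column 9).
Same diagonal: (2,6)–(5,9) (|2−5| = |6−9| = 3).
Total attacking pairs: 2.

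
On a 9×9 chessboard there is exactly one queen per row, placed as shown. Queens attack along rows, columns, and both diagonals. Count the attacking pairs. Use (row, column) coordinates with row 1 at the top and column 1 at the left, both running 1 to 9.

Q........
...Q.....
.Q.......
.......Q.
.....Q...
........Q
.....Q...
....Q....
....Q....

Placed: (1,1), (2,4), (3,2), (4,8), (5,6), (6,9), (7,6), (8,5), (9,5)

4

Same column: (5,6)–(7,6) (column 6); (8,5)–(9,5) (column 5).
Same diagonal: (3,2)–(7,6) (|3−7| = |2−6| = 4); (7,6)–(8,5) (|7−8| = |6−5| = 1).
Total attacking pairs: 4.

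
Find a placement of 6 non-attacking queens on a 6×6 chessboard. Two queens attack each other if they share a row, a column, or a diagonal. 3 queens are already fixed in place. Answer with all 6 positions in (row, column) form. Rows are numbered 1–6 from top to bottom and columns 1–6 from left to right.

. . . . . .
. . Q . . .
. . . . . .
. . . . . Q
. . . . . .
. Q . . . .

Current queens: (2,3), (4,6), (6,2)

(1,5) (2,3) (3,1) (4,6) (5,4) (6,2)

Row 1: attacked by (2,3)→{2,3,4}; (4,6)→{3,6}; (6,2)→{2}. Safe: 1, 5. Place at column 5.
Row 3: attacked by (1,5)→{3,5}; (2,3)→{2,3,4}; (4,6)→{5,6}; (6,2)→{2,5}. Safe: 1. Place at column 1.
Row 5: attacked by (1,5)→{1,5}; (2,3)→{3,6}; (3,1)→{1,3}; (4,6)→{5,6}; (6,2)→{1,2,3}. Safe: 4. Place at column 4.
Columns [5, 3, 1, 6, 4, 2], r−c [-4, -1, 2, -2, 1, 4], r+c [6, 5, 4, 10, 9, 8] are all distinct, so no two queens attack.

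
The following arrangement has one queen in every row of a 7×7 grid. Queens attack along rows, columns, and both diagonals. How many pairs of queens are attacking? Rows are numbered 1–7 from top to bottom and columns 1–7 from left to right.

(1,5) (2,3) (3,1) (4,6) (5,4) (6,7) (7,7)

Same column: (6,7)–(7,7) (column 7).
Same diagonal: (2,3)–(6,7) (|2−6| = |3−7| = 4).
Total attacking pairs: 2.

2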